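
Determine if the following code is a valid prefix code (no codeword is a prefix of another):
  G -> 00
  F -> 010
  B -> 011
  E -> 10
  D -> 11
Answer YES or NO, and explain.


Checking each pair (does one codeword prefix another?):
  G='00' vs F='010': no prefix
  G='00' vs B='011': no prefix
  G='00' vs E='10': no prefix
  G='00' vs D='11': no prefix
  F='010' vs G='00': no prefix
  F='010' vs B='011': no prefix
  F='010' vs E='10': no prefix
  F='010' vs D='11': no prefix
  B='011' vs G='00': no prefix
  B='011' vs F='010': no prefix
  B='011' vs E='10': no prefix
  B='011' vs D='11': no prefix
  E='10' vs G='00': no prefix
  E='10' vs F='010': no prefix
  E='10' vs B='011': no prefix
  E='10' vs D='11': no prefix
  D='11' vs G='00': no prefix
  D='11' vs F='010': no prefix
  D='11' vs B='011': no prefix
  D='11' vs E='10': no prefix
No violation found over all pairs.

YES -- this is a valid prefix code. No codeword is a prefix of any other codeword.


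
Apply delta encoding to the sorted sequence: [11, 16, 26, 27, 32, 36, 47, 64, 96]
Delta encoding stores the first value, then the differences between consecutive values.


First value: 11
Deltas:
  16 - 11 = 5
  26 - 16 = 10
  27 - 26 = 1
  32 - 27 = 5
  36 - 32 = 4
  47 - 36 = 11
  64 - 47 = 17
  96 - 64 = 32


Delta encoded: [11, 5, 10, 1, 5, 4, 11, 17, 32]


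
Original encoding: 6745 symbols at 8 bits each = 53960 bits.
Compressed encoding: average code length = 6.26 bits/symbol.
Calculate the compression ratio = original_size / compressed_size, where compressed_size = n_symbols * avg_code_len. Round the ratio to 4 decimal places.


original_size = n_symbols * orig_bits = 6745 * 8 = 53960 bits
compressed_size = n_symbols * avg_code_len = 6745 * 6.26 = 42223.7 bits
ratio = original_size / compressed_size = 53960 / 42223.7 = 1.278

Compression ratio = 1.278


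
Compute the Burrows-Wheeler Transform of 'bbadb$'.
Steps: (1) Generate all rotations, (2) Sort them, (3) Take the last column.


Rotations (sorted):
  0: $bbadb -> last char: b
  1: adb$bb -> last char: b
  2: b$bbad -> last char: d
  3: badb$b -> last char: b
  4: bbadb$ -> last char: $
  5: db$bba -> last char: a


BWT = bbdb$a


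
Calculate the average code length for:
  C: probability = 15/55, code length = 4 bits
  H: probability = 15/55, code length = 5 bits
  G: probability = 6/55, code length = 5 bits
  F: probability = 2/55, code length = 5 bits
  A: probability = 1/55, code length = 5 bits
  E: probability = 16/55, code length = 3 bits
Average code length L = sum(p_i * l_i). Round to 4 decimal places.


Weighted contributions p_i * l_i:
  C: (15/55) * 4 = 60/55
  H: (15/55) * 5 = 75/55
  G: (6/55) * 5 = 30/55
  F: (2/55) * 5 = 10/55
  A: (1/55) * 5 = 5/55
  E: (16/55) * 3 = 48/55
Sum = (60 + 75 + 30 + 10 + 5 + 48)/55 = 228/55

L = 228/55 = 4.1455 bits/symbol


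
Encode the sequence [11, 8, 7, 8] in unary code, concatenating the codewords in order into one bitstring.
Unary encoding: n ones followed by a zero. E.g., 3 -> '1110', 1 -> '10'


Encode each number as n ones followed by a terminating 0:
  11 -> 111111111110 (12 bits)
  8 -> 111111110 (9 bits)
  7 -> 11111110 (8 bits)
  8 -> 111111110 (9 bits)
Total length = 12 + 9 + 8 + 9 = 38 bits.

Unary([11, 8, 7, 8]) = 11111111111011111111011111110111111110 (38 bits)


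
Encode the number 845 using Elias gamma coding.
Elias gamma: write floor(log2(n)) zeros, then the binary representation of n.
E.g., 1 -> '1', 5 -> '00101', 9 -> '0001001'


num_bits = floor(log2(845)) + 1 = 10
leading_zeros = num_bits - 1 = 9
binary(845) = 1101001101

Elias gamma(845) = '000000000' + '1101001101' = 0000000001101001101 (19 bits)


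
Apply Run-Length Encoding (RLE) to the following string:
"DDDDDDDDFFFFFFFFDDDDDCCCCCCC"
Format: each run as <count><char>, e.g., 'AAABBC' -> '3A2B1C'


Scanning runs left to right:
  i=0: run of 'D' x 8 -> '8D'
  i=8: run of 'F' x 8 -> '8F'
  i=16: run of 'D' x 5 -> '5D'
  i=21: run of 'C' x 7 -> '7C'

RLE = 8D8F5D7C


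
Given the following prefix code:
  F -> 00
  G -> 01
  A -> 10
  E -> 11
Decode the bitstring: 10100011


Decoding step by step:
Bits 10 -> A
Bits 10 -> A
Bits 00 -> F
Bits 11 -> E


Decoded message: AAFE


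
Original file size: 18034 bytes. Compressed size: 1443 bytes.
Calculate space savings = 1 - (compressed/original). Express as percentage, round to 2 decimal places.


ratio = compressed/original = 1443/18034 = 0.080016
savings = 1 - ratio = 1 - 0.080016 = 0.919984
as a percentage: 0.919984 * 100 = 92.0%

Space savings = 1 - 1443/18034 = 92.0%


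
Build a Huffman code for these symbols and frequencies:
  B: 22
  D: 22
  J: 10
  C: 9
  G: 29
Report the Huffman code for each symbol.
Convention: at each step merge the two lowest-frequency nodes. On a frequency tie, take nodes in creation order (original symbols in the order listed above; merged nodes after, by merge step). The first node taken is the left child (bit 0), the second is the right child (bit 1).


Huffman tree construction:
Step 1: Merge C(9) + J(10) = 19
Step 2: Merge (C+J)(19) + B(22) = 41
Step 3: Merge D(22) + G(29) = 51
Step 4: Merge ((C+J)+B)(41) + (D+G)(51) = 92
Read each symbol's code off the tree from the root (left child = 0, right child = 1).

Codes:
  B: 01 (length 2)
  D: 10 (length 2)
  J: 001 (length 3)
  C: 000 (length 3)
  G: 11 (length 2)
Average code length: 203/92 = 2.2065 bits/symbol


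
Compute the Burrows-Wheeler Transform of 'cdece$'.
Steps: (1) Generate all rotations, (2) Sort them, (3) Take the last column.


Rotations (sorted):
  0: $cdece -> last char: e
  1: cdece$ -> last char: $
  2: ce$cde -> last char: e
  3: dece$c -> last char: c
  4: e$cdec -> last char: c
  5: ece$cd -> last char: d


BWT = e$eccd


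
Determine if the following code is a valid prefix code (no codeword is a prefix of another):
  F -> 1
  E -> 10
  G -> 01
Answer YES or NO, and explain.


Checking each pair (does one codeword prefix another?):
  F='1' vs E='10': prefix -- VIOLATION

NO -- this is NOT a valid prefix code. F (1) is a prefix of E (10).


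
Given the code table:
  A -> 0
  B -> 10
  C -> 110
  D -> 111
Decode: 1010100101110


Decoding:
10 -> B
10 -> B
10 -> B
0 -> A
10 -> B
111 -> D
0 -> A


Result: BBBABDA


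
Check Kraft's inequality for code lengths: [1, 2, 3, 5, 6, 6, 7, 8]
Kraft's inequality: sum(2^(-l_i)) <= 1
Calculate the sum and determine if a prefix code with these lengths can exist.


Sum = 2^(-1) + 2^(-2) + 2^(-3) + 2^(-5) + 2^(-6) + 2^(-6) + 2^(-7) + 2^(-8)
    = 0.5 + 0.25 + 0.125 + 0.03125 + 0.015625 + 0.015625 + 0.0078125 + 0.00390625
    = 243/256 = 0.94921875
Since 0.94921875 <= 1, Kraft's inequality IS satisfied.
A prefix code with these lengths CAN exist.

Kraft sum = 0.94921875. Satisfied.


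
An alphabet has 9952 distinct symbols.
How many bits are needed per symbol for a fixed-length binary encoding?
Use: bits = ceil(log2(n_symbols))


log2(9952) = 13.2808
Bracket: 2^13 = 8192 < 9952 <= 2^14 = 16384
So ceil(log2(9952)) = 14

bits = ceil(log2(9952)) = ceil(13.2808) = 14 bits


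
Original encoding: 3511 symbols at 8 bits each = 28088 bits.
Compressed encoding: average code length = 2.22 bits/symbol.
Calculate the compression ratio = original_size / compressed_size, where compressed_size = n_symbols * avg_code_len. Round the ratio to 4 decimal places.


original_size = n_symbols * orig_bits = 3511 * 8 = 28088 bits
compressed_size = n_symbols * avg_code_len = 3511 * 2.22 = 7794.42 bits
ratio = original_size / compressed_size = 28088 / 7794.42 = 3.6036

Compression ratio = 3.6036


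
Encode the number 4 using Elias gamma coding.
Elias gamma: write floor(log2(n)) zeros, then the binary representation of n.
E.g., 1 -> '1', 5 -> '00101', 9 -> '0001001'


num_bits = floor(log2(4)) + 1 = 3
leading_zeros = num_bits - 1 = 2
binary(4) = 100

Elias gamma(4) = '00' + '100' = 00100 (5 bits)


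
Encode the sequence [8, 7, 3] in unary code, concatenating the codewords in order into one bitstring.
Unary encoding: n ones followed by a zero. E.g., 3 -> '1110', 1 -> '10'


Encode each number as n ones followed by a terminating 0:
  8 -> 111111110 (9 bits)
  7 -> 11111110 (8 bits)
  3 -> 1110 (4 bits)
Total length = 9 + 8 + 4 = 21 bits.

Unary([8, 7, 3]) = 111111110111111101110 (21 bits)


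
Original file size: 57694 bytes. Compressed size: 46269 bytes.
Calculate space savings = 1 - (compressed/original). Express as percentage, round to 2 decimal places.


ratio = compressed/original = 46269/57694 = 0.801972
savings = 1 - ratio = 1 - 0.801972 = 0.198028
as a percentage: 0.198028 * 100 = 19.8%

Space savings = 1 - 46269/57694 = 19.8%


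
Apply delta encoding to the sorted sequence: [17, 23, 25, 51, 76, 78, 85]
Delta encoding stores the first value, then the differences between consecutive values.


First value: 17
Deltas:
  23 - 17 = 6
  25 - 23 = 2
  51 - 25 = 26
  76 - 51 = 25
  78 - 76 = 2
  85 - 78 = 7


Delta encoded: [17, 6, 2, 26, 25, 2, 7]


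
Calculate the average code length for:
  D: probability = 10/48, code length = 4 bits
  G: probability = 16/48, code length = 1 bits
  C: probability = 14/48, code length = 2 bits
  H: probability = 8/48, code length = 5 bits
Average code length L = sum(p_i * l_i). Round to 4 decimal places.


Weighted contributions p_i * l_i:
  D: (10/48) * 4 = 40/48
  G: (16/48) * 1 = 16/48
  C: (14/48) * 2 = 28/48
  H: (8/48) * 5 = 40/48
Sum = (40 + 16 + 28 + 40)/48 = 124/48

L = 124/48 = 2.5833 bits/symbol


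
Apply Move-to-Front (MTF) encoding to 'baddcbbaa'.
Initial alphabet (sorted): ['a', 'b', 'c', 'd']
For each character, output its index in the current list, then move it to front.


MTF encoding:
'b': index 1 in ['a', 'b', 'c', 'd'] -> ['b', 'a', 'c', 'd']
'a': index 1 in ['b', 'a', 'c', 'd'] -> ['a', 'b', 'c', 'd']
'd': index 3 in ['a', 'b', 'c', 'd'] -> ['d', 'a', 'b', 'c']
'd': index 0 in ['d', 'a', 'b', 'c'] -> ['d', 'a', 'b', 'c']
'c': index 3 in ['d', 'a', 'b', 'c'] -> ['c', 'd', 'a', 'b']
'b': index 3 in ['c', 'd', 'a', 'b'] -> ['b', 'c', 'd', 'a']
'b': index 0 in ['b', 'c', 'd', 'a'] -> ['b', 'c', 'd', 'a']
'a': index 3 in ['b', 'c', 'd', 'a'] -> ['a', 'b', 'c', 'd']
'a': index 0 in ['a', 'b', 'c', 'd'] -> ['a', 'b', 'c', 'd']


Output: [1, 1, 3, 0, 3, 3, 0, 3, 0]


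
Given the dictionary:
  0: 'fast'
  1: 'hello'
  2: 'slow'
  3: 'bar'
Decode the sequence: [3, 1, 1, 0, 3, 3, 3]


Look up each index in the dictionary:
  3 -> 'bar'
  1 -> 'hello'
  1 -> 'hello'
  0 -> 'fast'
  3 -> 'bar'
  3 -> 'bar'
  3 -> 'bar'

Decoded: "bar hello hello fast bar bar bar"


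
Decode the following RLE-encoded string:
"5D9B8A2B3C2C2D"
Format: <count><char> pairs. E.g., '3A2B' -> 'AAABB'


Expanding each <count><char> pair:
  5D -> 'DDDDD'
  9B -> 'BBBBBBBBB'
  8A -> 'AAAAAAAA'
  2B -> 'BB'
  3C -> 'CCC'
  2C -> 'CC'
  2D -> 'DD'

Decoded = DDDDDBBBBBBBBBAAAAAAAABBCCCCCDD


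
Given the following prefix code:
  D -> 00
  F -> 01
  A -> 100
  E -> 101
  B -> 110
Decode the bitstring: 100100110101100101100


Decoding step by step:
Bits 100 -> A
Bits 100 -> A
Bits 110 -> B
Bits 101 -> E
Bits 100 -> A
Bits 101 -> E
Bits 100 -> A


Decoded message: AABEAEA


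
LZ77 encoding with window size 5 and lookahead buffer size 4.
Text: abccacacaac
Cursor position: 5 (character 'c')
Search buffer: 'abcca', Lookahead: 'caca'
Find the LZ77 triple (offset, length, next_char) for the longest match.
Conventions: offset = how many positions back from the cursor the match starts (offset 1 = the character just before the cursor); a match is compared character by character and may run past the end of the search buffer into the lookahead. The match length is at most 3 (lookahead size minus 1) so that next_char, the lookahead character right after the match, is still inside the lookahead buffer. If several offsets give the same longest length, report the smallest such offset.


Try each offset into the search buffer:
  offset=1 (pos 4, char 'a'): match length 0
  offset=2 (pos 3, char 'c'): match length 3
  offset=3 (pos 2, char 'c'): match length 1
  offset=4 (pos 1, char 'b'): match length 0
  offset=5 (pos 0, char 'a'): match length 0
Longest match has length 3 at offset 2.
next_char = character at position 5 + 3 = 8 -> 'a'

Best match: offset=2, length=3 (matching 'cac' starting at position 3)
LZ77 triple: (2, 3, 'a')


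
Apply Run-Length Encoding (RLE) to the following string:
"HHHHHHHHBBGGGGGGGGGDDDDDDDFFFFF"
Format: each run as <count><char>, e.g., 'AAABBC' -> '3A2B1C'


Scanning runs left to right:
  i=0: run of 'H' x 8 -> '8H'
  i=8: run of 'B' x 2 -> '2B'
  i=10: run of 'G' x 9 -> '9G'
  i=19: run of 'D' x 7 -> '7D'
  i=26: run of 'F' x 5 -> '5F'

RLE = 8H2B9G7D5F


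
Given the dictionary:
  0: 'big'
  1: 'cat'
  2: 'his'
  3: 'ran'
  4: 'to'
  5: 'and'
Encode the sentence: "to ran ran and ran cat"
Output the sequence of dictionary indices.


Look up each word in the dictionary:
  'to' -> 4
  'ran' -> 3
  'ran' -> 3
  'and' -> 5
  'ran' -> 3
  'cat' -> 1

Encoded: [4, 3, 3, 5, 3, 1]


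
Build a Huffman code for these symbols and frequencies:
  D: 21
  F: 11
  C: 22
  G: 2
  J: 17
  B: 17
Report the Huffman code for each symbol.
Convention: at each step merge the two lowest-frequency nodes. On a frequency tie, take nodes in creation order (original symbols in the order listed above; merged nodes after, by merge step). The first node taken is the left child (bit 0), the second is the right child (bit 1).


Huffman tree construction:
Step 1: Merge G(2) + F(11) = 13
Step 2: Merge (G+F)(13) + J(17) = 30
Step 3: Merge B(17) + D(21) = 38
Step 4: Merge C(22) + ((G+F)+J)(30) = 52
Step 5: Merge (B+D)(38) + (C+((G+F)+J))(52) = 90
Read each symbol's code off the tree from the root (left child = 0, right child = 1).

Codes:
  D: 01 (length 2)
  F: 1101 (length 4)
  C: 10 (length 2)
  G: 1100 (length 4)
  J: 111 (length 3)
  B: 00 (length 2)
Average code length: 223/90 = 2.4778 bits/symbol


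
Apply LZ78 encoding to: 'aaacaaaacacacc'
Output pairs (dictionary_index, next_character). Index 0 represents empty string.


LZ78 encoding steps:
Dictionary: {0: ''}
Step 1: w='' (idx 0), next='a' -> output (0, 'a'), add 'a' as idx 1
Step 2: w='a' (idx 1), next='a' -> output (1, 'a'), add 'aa' as idx 2
Step 3: w='' (idx 0), next='c' -> output (0, 'c'), add 'c' as idx 3
Step 4: w='aa' (idx 2), next='a' -> output (2, 'a'), add 'aaa' as idx 4
Step 5: w='a' (idx 1), next='c' -> output (1, 'c'), add 'ac' as idx 5
Step 6: w='ac' (idx 5), next='a' -> output (5, 'a'), add 'aca' as idx 6
Step 7: w='c' (idx 3), next='c' -> output (3, 'c'), add 'cc' as idx 7


Encoded: [(0, 'a'), (1, 'a'), (0, 'c'), (2, 'a'), (1, 'c'), (5, 'a'), (3, 'c')]


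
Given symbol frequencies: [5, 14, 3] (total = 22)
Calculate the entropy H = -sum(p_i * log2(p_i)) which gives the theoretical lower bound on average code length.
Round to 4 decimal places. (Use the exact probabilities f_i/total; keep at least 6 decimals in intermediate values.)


Per-symbol terms -p_i * log2(p_i) with p_i = f_i/22:
  p = 5/22 = 0.227273: log2(p) = -2.137504, -p*log2(p) = 0.485796
  p = 14/22 = 0.636364: log2(p) = -0.652077, -p*log2(p) = 0.414958
  p = 3/22 = 0.136364: log2(p) = -2.874469, -p*log2(p) = 0.391973
H = 0.485796 + 0.414958 + 0.391973 = 1.292727

H = 1.2927 bits/symbol


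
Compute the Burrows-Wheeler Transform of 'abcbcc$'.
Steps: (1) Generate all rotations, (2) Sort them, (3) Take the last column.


Rotations (sorted):
  0: $abcbcc -> last char: c
  1: abcbcc$ -> last char: $
  2: bcbcc$a -> last char: a
  3: bcc$abc -> last char: c
  4: c$abcbc -> last char: c
  5: cbcc$ab -> last char: b
  6: cc$abcb -> last char: b


BWT = c$accbb


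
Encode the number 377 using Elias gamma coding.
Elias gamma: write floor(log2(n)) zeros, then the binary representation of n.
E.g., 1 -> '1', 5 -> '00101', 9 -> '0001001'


num_bits = floor(log2(377)) + 1 = 9
leading_zeros = num_bits - 1 = 8
binary(377) = 101111001

Elias gamma(377) = '00000000' + '101111001' = 00000000101111001 (17 bits)


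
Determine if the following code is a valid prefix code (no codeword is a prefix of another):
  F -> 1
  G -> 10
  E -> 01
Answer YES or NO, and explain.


Checking each pair (does one codeword prefix another?):
  F='1' vs G='10': prefix -- VIOLATION

NO -- this is NOT a valid prefix code. F (1) is a prefix of G (10).


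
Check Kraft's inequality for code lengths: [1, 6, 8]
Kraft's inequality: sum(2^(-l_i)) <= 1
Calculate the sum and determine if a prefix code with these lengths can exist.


Sum = 2^(-1) + 2^(-6) + 2^(-8)
    = 0.5 + 0.015625 + 0.00390625
    = 133/256 = 0.51953125
Since 0.51953125 <= 1, Kraft's inequality IS satisfied.
A prefix code with these lengths CAN exist.

Kraft sum = 0.51953125. Satisfied.


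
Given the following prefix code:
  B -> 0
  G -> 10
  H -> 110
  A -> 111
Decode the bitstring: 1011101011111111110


Decoding step by step:
Bits 10 -> G
Bits 111 -> A
Bits 0 -> B
Bits 10 -> G
Bits 111 -> A
Bits 111 -> A
Bits 111 -> A
Bits 10 -> G


Decoded message: GABGAAAG


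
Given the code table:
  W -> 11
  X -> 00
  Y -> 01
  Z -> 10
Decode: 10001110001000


Decoding:
10 -> Z
00 -> X
11 -> W
10 -> Z
00 -> X
10 -> Z
00 -> X


Result: ZXWZXZX


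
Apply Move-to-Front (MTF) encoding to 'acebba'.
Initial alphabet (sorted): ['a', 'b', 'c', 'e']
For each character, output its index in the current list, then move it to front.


MTF encoding:
'a': index 0 in ['a', 'b', 'c', 'e'] -> ['a', 'b', 'c', 'e']
'c': index 2 in ['a', 'b', 'c', 'e'] -> ['c', 'a', 'b', 'e']
'e': index 3 in ['c', 'a', 'b', 'e'] -> ['e', 'c', 'a', 'b']
'b': index 3 in ['e', 'c', 'a', 'b'] -> ['b', 'e', 'c', 'a']
'b': index 0 in ['b', 'e', 'c', 'a'] -> ['b', 'e', 'c', 'a']
'a': index 3 in ['b', 'e', 'c', 'a'] -> ['a', 'b', 'e', 'c']


Output: [0, 2, 3, 3, 0, 3]


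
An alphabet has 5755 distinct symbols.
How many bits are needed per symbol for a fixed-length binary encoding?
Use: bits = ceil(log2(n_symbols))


log2(5755) = 12.4906
Bracket: 2^12 = 4096 < 5755 <= 2^13 = 8192
So ceil(log2(5755)) = 13

bits = ceil(log2(5755)) = ceil(12.4906) = 13 bits


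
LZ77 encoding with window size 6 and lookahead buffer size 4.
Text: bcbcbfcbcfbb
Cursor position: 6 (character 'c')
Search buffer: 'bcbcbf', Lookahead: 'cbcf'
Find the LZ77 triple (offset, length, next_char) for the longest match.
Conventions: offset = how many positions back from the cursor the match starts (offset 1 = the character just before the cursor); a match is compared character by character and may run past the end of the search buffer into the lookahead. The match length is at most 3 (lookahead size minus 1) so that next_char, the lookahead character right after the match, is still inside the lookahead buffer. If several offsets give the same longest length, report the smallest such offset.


Try each offset into the search buffer:
  offset=1 (pos 5, char 'f'): match length 0
  offset=2 (pos 4, char 'b'): match length 0
  offset=3 (pos 3, char 'c'): match length 2
  offset=4 (pos 2, char 'b'): match length 0
  offset=5 (pos 1, char 'c'): match length 3
  offset=6 (pos 0, char 'b'): match length 0
Longest match has length 3 at offset 5.
next_char = character at position 6 + 3 = 9 -> 'f'

Best match: offset=5, length=3 (matching 'cbc' starting at position 1)
LZ77 triple: (5, 3, 'f')


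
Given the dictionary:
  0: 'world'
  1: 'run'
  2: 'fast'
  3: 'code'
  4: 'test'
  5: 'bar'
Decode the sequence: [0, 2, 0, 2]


Look up each index in the dictionary:
  0 -> 'world'
  2 -> 'fast'
  0 -> 'world'
  2 -> 'fast'

Decoded: "world fast world fast"


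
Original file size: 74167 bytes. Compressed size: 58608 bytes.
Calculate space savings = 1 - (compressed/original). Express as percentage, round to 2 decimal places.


ratio = compressed/original = 58608/74167 = 0.790217
savings = 1 - ratio = 1 - 0.790217 = 0.209783
as a percentage: 0.209783 * 100 = 20.98%

Space savings = 1 - 58608/74167 = 20.98%


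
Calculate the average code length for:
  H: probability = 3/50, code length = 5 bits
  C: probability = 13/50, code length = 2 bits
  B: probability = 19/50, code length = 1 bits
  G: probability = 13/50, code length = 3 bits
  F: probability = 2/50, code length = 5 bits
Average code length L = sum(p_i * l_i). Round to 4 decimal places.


Weighted contributions p_i * l_i:
  H: (3/50) * 5 = 15/50
  C: (13/50) * 2 = 26/50
  B: (19/50) * 1 = 19/50
  G: (13/50) * 3 = 39/50
  F: (2/50) * 5 = 10/50
Sum = (15 + 26 + 19 + 39 + 10)/50 = 109/50

L = 109/50 = 2.1800 bits/symbol


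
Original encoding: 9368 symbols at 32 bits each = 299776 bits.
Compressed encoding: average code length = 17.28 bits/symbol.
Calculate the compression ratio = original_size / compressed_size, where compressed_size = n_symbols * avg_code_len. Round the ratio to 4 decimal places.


original_size = n_symbols * orig_bits = 9368 * 32 = 299776 bits
compressed_size = n_symbols * avg_code_len = 9368 * 17.28 = 161879.04 bits
ratio = original_size / compressed_size = 299776 / 161879.04 = 1.8519

Compression ratio = 1.8519


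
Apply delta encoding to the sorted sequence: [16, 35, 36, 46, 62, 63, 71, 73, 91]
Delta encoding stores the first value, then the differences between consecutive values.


First value: 16
Deltas:
  35 - 16 = 19
  36 - 35 = 1
  46 - 36 = 10
  62 - 46 = 16
  63 - 62 = 1
  71 - 63 = 8
  73 - 71 = 2
  91 - 73 = 18


Delta encoded: [16, 19, 1, 10, 16, 1, 8, 2, 18]


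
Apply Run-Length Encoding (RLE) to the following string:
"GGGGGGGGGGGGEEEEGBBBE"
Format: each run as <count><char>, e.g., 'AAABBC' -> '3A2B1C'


Scanning runs left to right:
  i=0: run of 'G' x 12 -> '12G'
  i=12: run of 'E' x 4 -> '4E'
  i=16: run of 'G' x 1 -> '1G'
  i=17: run of 'B' x 3 -> '3B'
  i=20: run of 'E' x 1 -> '1E'

RLE = 12G4E1G3B1E


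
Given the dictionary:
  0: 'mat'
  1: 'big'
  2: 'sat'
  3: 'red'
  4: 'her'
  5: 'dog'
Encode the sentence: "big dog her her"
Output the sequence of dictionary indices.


Look up each word in the dictionary:
  'big' -> 1
  'dog' -> 5
  'her' -> 4
  'her' -> 4

Encoded: [1, 5, 4, 4]


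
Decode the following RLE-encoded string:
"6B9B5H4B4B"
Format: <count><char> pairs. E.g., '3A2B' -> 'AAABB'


Expanding each <count><char> pair:
  6B -> 'BBBBBB'
  9B -> 'BBBBBBBBB'
  5H -> 'HHHHH'
  4B -> 'BBBB'
  4B -> 'BBBB'

Decoded = BBBBBBBBBBBBBBBHHHHHBBBBBBBB


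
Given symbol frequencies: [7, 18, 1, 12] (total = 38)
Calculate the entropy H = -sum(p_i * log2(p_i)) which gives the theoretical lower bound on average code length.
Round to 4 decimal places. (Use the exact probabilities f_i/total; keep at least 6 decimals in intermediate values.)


Per-symbol terms -p_i * log2(p_i) with p_i = f_i/38:
  p = 7/38 = 0.184211: log2(p) = -2.440573, -p*log2(p) = 0.449579
  p = 18/38 = 0.473684: log2(p) = -1.078003, -p*log2(p) = 0.510633
  p = 1/38 = 0.026316: log2(p) = -5.247928, -p*log2(p) = 0.138103
  p = 12/38 = 0.315789: log2(p) = -1.662965, -p*log2(p) = 0.525147
H = 0.449579 + 0.510633 + 0.138103 + 0.525147 = 1.623462

H = 1.6235 bits/symbol


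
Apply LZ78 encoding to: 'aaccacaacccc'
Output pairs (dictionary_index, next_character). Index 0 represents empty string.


LZ78 encoding steps:
Dictionary: {0: ''}
Step 1: w='' (idx 0), next='a' -> output (0, 'a'), add 'a' as idx 1
Step 2: w='a' (idx 1), next='c' -> output (1, 'c'), add 'ac' as idx 2
Step 3: w='' (idx 0), next='c' -> output (0, 'c'), add 'c' as idx 3
Step 4: w='ac' (idx 2), next='a' -> output (2, 'a'), add 'aca' as idx 4
Step 5: w='ac' (idx 2), next='c' -> output (2, 'c'), add 'acc' as idx 5
Step 6: w='c' (idx 3), next='c' -> output (3, 'c'), add 'cc' as idx 6


Encoded: [(0, 'a'), (1, 'c'), (0, 'c'), (2, 'a'), (2, 'c'), (3, 'c')]


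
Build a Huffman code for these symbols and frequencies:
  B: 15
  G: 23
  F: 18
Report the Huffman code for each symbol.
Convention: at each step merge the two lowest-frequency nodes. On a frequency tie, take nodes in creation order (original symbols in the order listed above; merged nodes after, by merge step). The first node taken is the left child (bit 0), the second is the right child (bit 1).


Huffman tree construction:
Step 1: Merge B(15) + F(18) = 33
Step 2: Merge G(23) + (B+F)(33) = 56
Read each symbol's code off the tree from the root (left child = 0, right child = 1).

Codes:
  B: 10 (length 2)
  G: 0 (length 1)
  F: 11 (length 2)
Average code length: 89/56 = 1.5893 bits/symbol


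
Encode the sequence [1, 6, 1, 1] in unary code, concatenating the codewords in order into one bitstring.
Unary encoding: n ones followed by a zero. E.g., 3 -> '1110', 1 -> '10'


Encode each number as n ones followed by a terminating 0:
  1 -> 10 (2 bits)
  6 -> 1111110 (7 bits)
  1 -> 10 (2 bits)
  1 -> 10 (2 bits)
Total length = 2 + 7 + 2 + 2 = 13 bits.

Unary([1, 6, 1, 1]) = 1011111101010 (13 bits)


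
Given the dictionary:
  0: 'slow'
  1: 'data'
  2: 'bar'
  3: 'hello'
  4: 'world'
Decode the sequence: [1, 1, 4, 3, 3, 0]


Look up each index in the dictionary:
  1 -> 'data'
  1 -> 'data'
  4 -> 'world'
  3 -> 'hello'
  3 -> 'hello'
  0 -> 'slow'

Decoded: "data data world hello hello slow"


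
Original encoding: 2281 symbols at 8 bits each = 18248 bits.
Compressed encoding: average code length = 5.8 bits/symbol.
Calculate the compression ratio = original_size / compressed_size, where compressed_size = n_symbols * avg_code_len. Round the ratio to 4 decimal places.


original_size = n_symbols * orig_bits = 2281 * 8 = 18248 bits
compressed_size = n_symbols * avg_code_len = 2281 * 5.8 = 13229.8 bits
ratio = original_size / compressed_size = 18248 / 13229.8 = 1.3793

Compression ratio = 1.3793


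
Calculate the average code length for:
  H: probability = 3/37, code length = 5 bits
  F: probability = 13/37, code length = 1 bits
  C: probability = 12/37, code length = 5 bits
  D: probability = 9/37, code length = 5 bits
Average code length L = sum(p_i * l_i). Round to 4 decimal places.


Weighted contributions p_i * l_i:
  H: (3/37) * 5 = 15/37
  F: (13/37) * 1 = 13/37
  C: (12/37) * 5 = 60/37
  D: (9/37) * 5 = 45/37
Sum = (15 + 13 + 60 + 45)/37 = 133/37

L = 133/37 = 3.5946 bits/symbol


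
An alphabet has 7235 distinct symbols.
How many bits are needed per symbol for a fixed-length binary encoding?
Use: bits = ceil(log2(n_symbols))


log2(7235) = 12.8208
Bracket: 2^12 = 4096 < 7235 <= 2^13 = 8192
So ceil(log2(7235)) = 13

bits = ceil(log2(7235)) = ceil(12.8208) = 13 bits


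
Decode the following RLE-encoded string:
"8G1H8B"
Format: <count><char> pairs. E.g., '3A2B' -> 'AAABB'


Expanding each <count><char> pair:
  8G -> 'GGGGGGGG'
  1H -> 'H'
  8B -> 'BBBBBBBB'

Decoded = GGGGGGGGHBBBBBBBB


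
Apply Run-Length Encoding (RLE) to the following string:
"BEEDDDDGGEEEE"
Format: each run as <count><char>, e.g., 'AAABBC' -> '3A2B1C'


Scanning runs left to right:
  i=0: run of 'B' x 1 -> '1B'
  i=1: run of 'E' x 2 -> '2E'
  i=3: run of 'D' x 4 -> '4D'
  i=7: run of 'G' x 2 -> '2G'
  i=9: run of 'E' x 4 -> '4E'

RLE = 1B2E4D2G4E


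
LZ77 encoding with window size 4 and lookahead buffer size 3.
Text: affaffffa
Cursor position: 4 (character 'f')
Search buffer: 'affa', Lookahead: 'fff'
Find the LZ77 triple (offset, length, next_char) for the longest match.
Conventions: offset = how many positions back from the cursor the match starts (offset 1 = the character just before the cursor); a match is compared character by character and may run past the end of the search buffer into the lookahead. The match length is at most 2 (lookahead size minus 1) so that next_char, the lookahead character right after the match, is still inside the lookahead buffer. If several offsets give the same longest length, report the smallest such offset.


Try each offset into the search buffer:
  offset=1 (pos 3, char 'a'): match length 0
  offset=2 (pos 2, char 'f'): match length 1
  offset=3 (pos 1, char 'f'): match length 2
  offset=4 (pos 0, char 'a'): match length 0
Longest match has length 2 at offset 3.
next_char = character at position 4 + 2 = 6 -> 'f'

Best match: offset=3, length=2 (matching 'ff' starting at position 1)
LZ77 triple: (3, 2, 'f')


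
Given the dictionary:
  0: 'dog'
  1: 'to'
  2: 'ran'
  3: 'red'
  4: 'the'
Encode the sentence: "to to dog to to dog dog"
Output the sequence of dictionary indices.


Look up each word in the dictionary:
  'to' -> 1
  'to' -> 1
  'dog' -> 0
  'to' -> 1
  'to' -> 1
  'dog' -> 0
  'dog' -> 0

Encoded: [1, 1, 0, 1, 1, 0, 0]


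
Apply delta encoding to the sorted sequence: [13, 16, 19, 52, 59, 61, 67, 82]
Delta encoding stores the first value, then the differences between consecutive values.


First value: 13
Deltas:
  16 - 13 = 3
  19 - 16 = 3
  52 - 19 = 33
  59 - 52 = 7
  61 - 59 = 2
  67 - 61 = 6
  82 - 67 = 15


Delta encoded: [13, 3, 3, 33, 7, 2, 6, 15]


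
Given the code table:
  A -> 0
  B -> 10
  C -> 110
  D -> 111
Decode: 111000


Decoding:
111 -> D
0 -> A
0 -> A
0 -> A


Result: DAAA


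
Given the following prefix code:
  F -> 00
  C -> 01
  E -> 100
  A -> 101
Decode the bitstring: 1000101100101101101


Decoding step by step:
Bits 100 -> E
Bits 01 -> C
Bits 01 -> C
Bits 100 -> E
Bits 101 -> A
Bits 101 -> A
Bits 101 -> A


Decoded message: ECCEAAA


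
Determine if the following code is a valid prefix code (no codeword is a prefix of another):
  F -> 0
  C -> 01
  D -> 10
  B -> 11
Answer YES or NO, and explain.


Checking each pair (does one codeword prefix another?):
  F='0' vs C='01': prefix -- VIOLATION

NO -- this is NOT a valid prefix code. F (0) is a prefix of C (01).


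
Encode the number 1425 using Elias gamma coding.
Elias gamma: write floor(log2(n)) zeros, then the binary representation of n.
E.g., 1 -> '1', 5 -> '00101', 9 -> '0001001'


num_bits = floor(log2(1425)) + 1 = 11
leading_zeros = num_bits - 1 = 10
binary(1425) = 10110010001

Elias gamma(1425) = '0000000000' + '10110010001' = 000000000010110010001 (21 bits)


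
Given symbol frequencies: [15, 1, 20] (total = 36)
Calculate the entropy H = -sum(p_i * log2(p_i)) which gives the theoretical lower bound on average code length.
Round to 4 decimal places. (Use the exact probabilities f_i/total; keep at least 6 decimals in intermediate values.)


Per-symbol terms -p_i * log2(p_i) with p_i = f_i/36:
  p = 15/36 = 0.416667: log2(p) = -1.263034, -p*log2(p) = 0.526264
  p = 1/36 = 0.027778: log2(p) = -5.169925, -p*log2(p) = 0.143609
  p = 20/36 = 0.555556: log2(p) = -0.847997, -p*log2(p) = 0.471109
H = 0.526264 + 0.143609 + 0.471109 = 1.140982

H = 1.141 bits/symbol


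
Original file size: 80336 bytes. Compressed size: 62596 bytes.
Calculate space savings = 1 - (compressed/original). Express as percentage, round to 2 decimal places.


ratio = compressed/original = 62596/80336 = 0.779177
savings = 1 - ratio = 1 - 0.779177 = 0.220823
as a percentage: 0.220823 * 100 = 22.08%

Space savings = 1 - 62596/80336 = 22.08%


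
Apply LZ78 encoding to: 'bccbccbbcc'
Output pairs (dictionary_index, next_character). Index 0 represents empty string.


LZ78 encoding steps:
Dictionary: {0: ''}
Step 1: w='' (idx 0), next='b' -> output (0, 'b'), add 'b' as idx 1
Step 2: w='' (idx 0), next='c' -> output (0, 'c'), add 'c' as idx 2
Step 3: w='c' (idx 2), next='b' -> output (2, 'b'), add 'cb' as idx 3
Step 4: w='c' (idx 2), next='c' -> output (2, 'c'), add 'cc' as idx 4
Step 5: w='b' (idx 1), next='b' -> output (1, 'b'), add 'bb' as idx 5
Step 6: w='cc' (idx 4), end of input -> output (4, '')


Encoded: [(0, 'b'), (0, 'c'), (2, 'b'), (2, 'c'), (1, 'b'), (4, '')]


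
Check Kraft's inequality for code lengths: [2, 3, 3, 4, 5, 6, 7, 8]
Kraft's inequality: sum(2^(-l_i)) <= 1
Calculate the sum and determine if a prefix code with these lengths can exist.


Sum = 2^(-2) + 2^(-3) + 2^(-3) + 2^(-4) + 2^(-5) + 2^(-6) + 2^(-7) + 2^(-8)
    = 0.25 + 0.125 + 0.125 + 0.0625 + 0.03125 + 0.015625 + 0.0078125 + 0.00390625
    = 159/256 = 0.62109375
Since 0.62109375 <= 1, Kraft's inequality IS satisfied.
A prefix code with these lengths CAN exist.

Kraft sum = 0.62109375. Satisfied.


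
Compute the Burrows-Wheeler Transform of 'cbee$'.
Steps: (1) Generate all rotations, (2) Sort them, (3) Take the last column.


Rotations (sorted):
  0: $cbee -> last char: e
  1: bee$c -> last char: c
  2: cbee$ -> last char: $
  3: e$cbe -> last char: e
  4: ee$cb -> last char: b


BWT = ec$eb


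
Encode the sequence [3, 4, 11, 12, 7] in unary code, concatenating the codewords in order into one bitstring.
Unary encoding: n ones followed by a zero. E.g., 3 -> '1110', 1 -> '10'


Encode each number as n ones followed by a terminating 0:
  3 -> 1110 (4 bits)
  4 -> 11110 (5 bits)
  11 -> 111111111110 (12 bits)
  12 -> 1111111111110 (13 bits)
  7 -> 11111110 (8 bits)
Total length = 4 + 5 + 12 + 13 + 8 = 42 bits.

Unary([3, 4, 11, 12, 7]) = 111011110111111111110111111111111011111110 (42 bits)


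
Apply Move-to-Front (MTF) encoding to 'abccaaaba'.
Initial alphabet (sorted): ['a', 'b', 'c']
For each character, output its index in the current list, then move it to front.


MTF encoding:
'a': index 0 in ['a', 'b', 'c'] -> ['a', 'b', 'c']
'b': index 1 in ['a', 'b', 'c'] -> ['b', 'a', 'c']
'c': index 2 in ['b', 'a', 'c'] -> ['c', 'b', 'a']
'c': index 0 in ['c', 'b', 'a'] -> ['c', 'b', 'a']
'a': index 2 in ['c', 'b', 'a'] -> ['a', 'c', 'b']
'a': index 0 in ['a', 'c', 'b'] -> ['a', 'c', 'b']
'a': index 0 in ['a', 'c', 'b'] -> ['a', 'c', 'b']
'b': index 2 in ['a', 'c', 'b'] -> ['b', 'a', 'c']
'a': index 1 in ['b', 'a', 'c'] -> ['a', 'b', 'c']


Output: [0, 1, 2, 0, 2, 0, 0, 2, 1]


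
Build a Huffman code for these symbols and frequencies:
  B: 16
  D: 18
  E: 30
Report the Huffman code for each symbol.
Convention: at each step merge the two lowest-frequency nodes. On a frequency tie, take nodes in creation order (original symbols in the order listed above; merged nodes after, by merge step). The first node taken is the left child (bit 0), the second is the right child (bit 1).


Huffman tree construction:
Step 1: Merge B(16) + D(18) = 34
Step 2: Merge E(30) + (B+D)(34) = 64
Read each symbol's code off the tree from the root (left child = 0, right child = 1).

Codes:
  B: 10 (length 2)
  D: 11 (length 2)
  E: 0 (length 1)
Average code length: 98/64 = 1.5313 bits/symbol


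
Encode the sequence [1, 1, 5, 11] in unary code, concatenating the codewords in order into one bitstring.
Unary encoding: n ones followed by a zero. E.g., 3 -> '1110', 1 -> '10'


Encode each number as n ones followed by a terminating 0:
  1 -> 10 (2 bits)
  1 -> 10 (2 bits)
  5 -> 111110 (6 bits)
  11 -> 111111111110 (12 bits)
Total length = 2 + 2 + 6 + 12 = 22 bits.

Unary([1, 1, 5, 11]) = 1010111110111111111110 (22 bits)


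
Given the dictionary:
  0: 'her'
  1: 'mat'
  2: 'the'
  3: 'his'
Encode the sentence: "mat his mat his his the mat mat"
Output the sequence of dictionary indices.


Look up each word in the dictionary:
  'mat' -> 1
  'his' -> 3
  'mat' -> 1
  'his' -> 3
  'his' -> 3
  'the' -> 2
  'mat' -> 1
  'mat' -> 1

Encoded: [1, 3, 1, 3, 3, 2, 1, 1]


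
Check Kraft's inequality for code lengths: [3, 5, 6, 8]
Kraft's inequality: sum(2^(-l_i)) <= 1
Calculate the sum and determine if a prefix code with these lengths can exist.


Sum = 2^(-3) + 2^(-5) + 2^(-6) + 2^(-8)
    = 0.125 + 0.03125 + 0.015625 + 0.00390625
    = 45/256 = 0.17578125
Since 0.17578125 <= 1, Kraft's inequality IS satisfied.
A prefix code with these lengths CAN exist.

Kraft sum = 0.17578125. Satisfied.


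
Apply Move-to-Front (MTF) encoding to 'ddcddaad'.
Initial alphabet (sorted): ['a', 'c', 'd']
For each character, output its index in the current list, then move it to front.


MTF encoding:
'd': index 2 in ['a', 'c', 'd'] -> ['d', 'a', 'c']
'd': index 0 in ['d', 'a', 'c'] -> ['d', 'a', 'c']
'c': index 2 in ['d', 'a', 'c'] -> ['c', 'd', 'a']
'd': index 1 in ['c', 'd', 'a'] -> ['d', 'c', 'a']
'd': index 0 in ['d', 'c', 'a'] -> ['d', 'c', 'a']
'a': index 2 in ['d', 'c', 'a'] -> ['a', 'd', 'c']
'a': index 0 in ['a', 'd', 'c'] -> ['a', 'd', 'c']
'd': index 1 in ['a', 'd', 'c'] -> ['d', 'a', 'c']


Output: [2, 0, 2, 1, 0, 2, 0, 1]


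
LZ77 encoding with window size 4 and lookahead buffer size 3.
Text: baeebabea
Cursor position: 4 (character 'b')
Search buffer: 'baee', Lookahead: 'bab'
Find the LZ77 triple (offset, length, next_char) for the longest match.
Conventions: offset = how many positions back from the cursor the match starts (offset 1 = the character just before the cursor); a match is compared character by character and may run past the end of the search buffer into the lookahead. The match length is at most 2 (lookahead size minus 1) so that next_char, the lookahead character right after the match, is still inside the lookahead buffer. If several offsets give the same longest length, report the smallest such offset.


Try each offset into the search buffer:
  offset=1 (pos 3, char 'e'): match length 0
  offset=2 (pos 2, char 'e'): match length 0
  offset=3 (pos 1, char 'a'): match length 0
  offset=4 (pos 0, char 'b'): match length 2
Longest match has length 2 at offset 4.
next_char = character at position 4 + 2 = 6 -> 'b'

Best match: offset=4, length=2 (matching 'ba' starting at position 0)
LZ77 triple: (4, 2, 'b')


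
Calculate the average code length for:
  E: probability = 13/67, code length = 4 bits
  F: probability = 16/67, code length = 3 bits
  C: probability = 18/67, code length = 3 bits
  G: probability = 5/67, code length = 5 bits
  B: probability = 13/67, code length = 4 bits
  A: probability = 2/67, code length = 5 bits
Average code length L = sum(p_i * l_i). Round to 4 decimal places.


Weighted contributions p_i * l_i:
  E: (13/67) * 4 = 52/67
  F: (16/67) * 3 = 48/67
  C: (18/67) * 3 = 54/67
  G: (5/67) * 5 = 25/67
  B: (13/67) * 4 = 52/67
  A: (2/67) * 5 = 10/67
Sum = (52 + 48 + 54 + 25 + 52 + 10)/67 = 241/67

L = 241/67 = 3.5970 bits/symbol


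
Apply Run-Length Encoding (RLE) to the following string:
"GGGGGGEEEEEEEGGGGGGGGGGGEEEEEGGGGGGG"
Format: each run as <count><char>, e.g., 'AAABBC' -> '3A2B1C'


Scanning runs left to right:
  i=0: run of 'G' x 6 -> '6G'
  i=6: run of 'E' x 7 -> '7E'
  i=13: run of 'G' x 11 -> '11G'
  i=24: run of 'E' x 5 -> '5E'
  i=29: run of 'G' x 7 -> '7G'

RLE = 6G7E11G5E7G


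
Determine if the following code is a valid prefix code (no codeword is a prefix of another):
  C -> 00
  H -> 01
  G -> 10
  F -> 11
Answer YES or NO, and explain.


Checking each pair (does one codeword prefix another?):
  C='00' vs H='01': no prefix
  C='00' vs G='10': no prefix
  C='00' vs F='11': no prefix
  H='01' vs C='00': no prefix
  H='01' vs G='10': no prefix
  H='01' vs F='11': no prefix
  G='10' vs C='00': no prefix
  G='10' vs H='01': no prefix
  G='10' vs F='11': no prefix
  F='11' vs C='00': no prefix
  F='11' vs H='01': no prefix
  F='11' vs G='10': no prefix
No violation found over all pairs.

YES -- this is a valid prefix code. No codeword is a prefix of any other codeword.


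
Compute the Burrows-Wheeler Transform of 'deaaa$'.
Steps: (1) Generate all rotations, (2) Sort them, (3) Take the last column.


Rotations (sorted):
  0: $deaaa -> last char: a
  1: a$deaa -> last char: a
  2: aa$dea -> last char: a
  3: aaa$de -> last char: e
  4: deaaa$ -> last char: $
  5: eaaa$d -> last char: d


BWT = aaae$d


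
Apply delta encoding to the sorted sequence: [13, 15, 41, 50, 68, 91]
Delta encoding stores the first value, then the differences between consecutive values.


First value: 13
Deltas:
  15 - 13 = 2
  41 - 15 = 26
  50 - 41 = 9
  68 - 50 = 18
  91 - 68 = 23


Delta encoded: [13, 2, 26, 9, 18, 23]


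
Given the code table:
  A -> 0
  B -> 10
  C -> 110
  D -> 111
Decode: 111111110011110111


Decoding:
111 -> D
111 -> D
110 -> C
0 -> A
111 -> D
10 -> B
111 -> D


Result: DDCADBD


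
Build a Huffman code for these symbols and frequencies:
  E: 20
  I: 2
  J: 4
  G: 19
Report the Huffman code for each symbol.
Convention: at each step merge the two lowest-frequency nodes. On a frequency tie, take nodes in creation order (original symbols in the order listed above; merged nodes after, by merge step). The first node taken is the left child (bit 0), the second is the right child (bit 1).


Huffman tree construction:
Step 1: Merge I(2) + J(4) = 6
Step 2: Merge (I+J)(6) + G(19) = 25
Step 3: Merge E(20) + ((I+J)+G)(25) = 45
Read each symbol's code off the tree from the root (left child = 0, right child = 1).

Codes:
  E: 0 (length 1)
  I: 100 (length 3)
  J: 101 (length 3)
  G: 11 (length 2)
Average code length: 76/45 = 1.6889 bits/symbol
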